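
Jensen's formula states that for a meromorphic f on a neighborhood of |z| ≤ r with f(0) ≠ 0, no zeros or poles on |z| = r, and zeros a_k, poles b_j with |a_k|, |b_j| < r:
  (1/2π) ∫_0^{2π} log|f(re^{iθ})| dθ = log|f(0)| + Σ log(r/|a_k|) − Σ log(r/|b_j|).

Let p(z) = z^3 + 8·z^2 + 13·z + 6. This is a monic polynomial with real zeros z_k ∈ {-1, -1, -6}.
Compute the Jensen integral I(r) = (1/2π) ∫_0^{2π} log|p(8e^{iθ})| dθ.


Zeros: -6, -1, -1; r = 8.
Inside |z| < r: -6, -1, -1. Outside (|z| ≥ r): ∅.
p(0) = 6, so log|p(0)| = log(6) = 1.7918.
Apply Jensen: I(r) = log|p(0)| + Σ_k log(r/|z_k|), summed over zeros inside |z| < r.
  log(r/|z_k|) for z_k = -1: log(8/1) = 2.0794
  log(r/|z_k|) for z_k = -1: log(8/1) = 2.0794
  log(r/|z_k|) for z_k = -6: log(8/6) = 0.2877
Sum over inside zeros: 4.4466.
I(r) = log|p(0)| + (inside sum) = 1.7918 + 4.4466 = 6.2383.
Closed form (all zeros inside, monic): I(r) = n·log(r) = 3·log(8) = 6.2383. ✓

I(r) ≈ 6.2383.


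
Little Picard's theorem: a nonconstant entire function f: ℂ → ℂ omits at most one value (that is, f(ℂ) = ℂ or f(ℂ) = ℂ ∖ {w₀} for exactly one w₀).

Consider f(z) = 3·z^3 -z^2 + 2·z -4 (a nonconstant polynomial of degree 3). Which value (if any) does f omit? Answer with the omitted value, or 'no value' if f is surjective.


Little Picard bounds the complement of f(ℂ) to at most one point.
For every w ∈ ℂ, the equation p(z) − w = 0 is a nonconstant polynomial in z and hence has at least one root by the fundamental theorem of algebra. So p is surjective onto ℂ, omitting no value.

Omitted value: no value.


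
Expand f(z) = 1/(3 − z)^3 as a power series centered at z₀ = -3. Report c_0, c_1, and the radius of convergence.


Let w = z − z₀, so z = z₀ + w.
Then 3 − z = 3 − (z₀ + w) = (3 − z₀) − w = 6 − w.
f(z) = 1/(6 − w)^3 = (1/(6)^3) · (1 − w/(6))^{−3}.
By the binomial series (1−u)^{−3} = Σ_{n≥0} C(n+2, 2) u^n for |u|<1, with u = w/(6):
  c_n = C(n+2, 2) / (6)^(n+3).
  c_0 = 1/(6)^3 = 1/216.
  c_1 = 3/(6)^4 = 1/432.
The series is valid for |w/d| < 1, i.e. |z − z₀| < |d|.
Radius of convergence: R = |3 − z₀| = |6| = 6 (distance from z₀ to the singularity z = 3).

c_0 = 1/216, c_1 = 1/432; R = 6.


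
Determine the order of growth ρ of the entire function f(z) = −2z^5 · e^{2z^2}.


M(r) = max_{|z|=r} |-2|·|z|^5·|e^{2z^2}| = 2·r^5 · e^{2r^2} (the factors attain their maxima compatibly on |z|=r). Then log M(r) = log 2 + 5·log r + 2r^2, dominated by the last term, so log log M(r) ~ 2·log r. The polynomial factor -2z^5 contributes only a log r term and does not affect the order. ρ = 2.
Therefore ρ = 2.

Order ρ = 2.


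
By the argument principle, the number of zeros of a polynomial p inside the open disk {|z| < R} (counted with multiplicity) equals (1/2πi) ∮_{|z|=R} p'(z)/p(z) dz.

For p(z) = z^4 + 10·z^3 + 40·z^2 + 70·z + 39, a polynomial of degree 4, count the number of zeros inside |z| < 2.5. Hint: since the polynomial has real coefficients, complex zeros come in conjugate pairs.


The zeros of p are: -3, -1, (-3 + 2i), (-3 - 2i).
Their magnitudes are: 3, 1, 3.606, 3.606.
Zeros with |z| < R = 2.5: -1.
Count = 1.
By the argument principle, (1/2πi) ∮_{|z|=R} p'(z)/p(z) dz equals exactly this count.

Number of zeros inside |z| < 2.5: 1.


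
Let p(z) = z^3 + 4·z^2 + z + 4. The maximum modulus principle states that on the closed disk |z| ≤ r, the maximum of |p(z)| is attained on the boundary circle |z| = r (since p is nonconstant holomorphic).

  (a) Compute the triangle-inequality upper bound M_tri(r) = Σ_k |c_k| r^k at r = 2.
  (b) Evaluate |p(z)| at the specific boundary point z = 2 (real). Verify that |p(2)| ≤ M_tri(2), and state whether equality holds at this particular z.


Coefficients: c_0 = 4, c_1 = 1, c_2 = 4, c_3 = 1. Radius r = 2.
Part (a). Triangle bound: M_tri(r) = Σ_k |c_k| r^k
  = |4|·2^0 + |1|·2^1 + |4|·2^2 + |1|·2^3
  = 4 + 2 + 16 + 8 = 30.
This bounds M(r) := max_{|z|=r} |p(z)| from above; equality holds iff all terms c_k z^k can be made to align in phase at a single z on |z|=r.
Part (b). At z = 2 (real, on the circle |z| = r):
  p(2) = (4)·2^0 + (1)·2^1 + (4)·2^2 + (1)·2^3 = 30.
  |p(2)| = 30.
Since all nonzero coefficients share the same sign, |p(2)| = 30 = M_tri(2); the triangle bound is attained at z = 2, so in fact M(r) = 30.

M_tri(2) = 30; |p(2)| = 30; equality at z=2: yes.


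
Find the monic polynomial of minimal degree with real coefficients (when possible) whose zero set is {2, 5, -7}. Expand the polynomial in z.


The polynomial is p(z) = ∏_{α ∈ S} (z − α), where S = {2, 5, -7}.
Expanding the product yields: p(z) = z^3 -39·z + 70.
The resulting polynomial has degree 3 and real coefficients as required.

p(z) = z^3 -39·z + 70.


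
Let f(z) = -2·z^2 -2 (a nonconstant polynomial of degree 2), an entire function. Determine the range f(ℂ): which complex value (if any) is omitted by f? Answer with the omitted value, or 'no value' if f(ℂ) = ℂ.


Little Picard bounds the complement of f(ℂ) to at most one point.
For every w ∈ ℂ, the equation p(z) − w = 0 is a nonconstant polynomial in z and hence has at least one root by the fundamental theorem of algebra. So p is surjective onto ℂ, omitting no value.

Omitted value: no value.


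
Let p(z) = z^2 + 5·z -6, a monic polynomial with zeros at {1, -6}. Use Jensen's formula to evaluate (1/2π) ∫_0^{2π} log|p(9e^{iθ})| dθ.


Zeros: -6, 1; r = 9.
Inside |z| < r: -6, 1. Outside (|z| ≥ r): ∅.
p(0) = -6, so log|p(0)| = log(6) = 1.7918.
Apply Jensen: I(r) = log|p(0)| + Σ_k log(r/|z_k|), summed over zeros inside |z| < r.
  log(r/|z_k|) for z_k = 1: log(9/1) = 2.1972
  log(r/|z_k|) for z_k = -6: log(9/6) = 0.4055
Sum over inside zeros: 2.6027.
I(r) = log|p(0)| + (inside sum) = 1.7918 + 2.6027 = 4.3944.
Closed form (all zeros inside, monic): I(r) = n·log(r) = 2·log(9) = 4.3944. ✓

I(r) ≈ 4.3944.


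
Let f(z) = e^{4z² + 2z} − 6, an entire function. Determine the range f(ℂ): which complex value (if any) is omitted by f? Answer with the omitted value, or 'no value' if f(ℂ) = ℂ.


Little Picard bounds the complement of f(ℂ) to at most one point.
The exponent g(z) = 4z² + 2z is a nonconstant polynomial, hence surjective onto ℂ. So e^{g(z)} takes every value in {e^w : w ∈ ℂ} = ℂ ∖ {0}. Adding -6 shifts the range to ℂ ∖ {-6}. f omits exactly -6.

Omitted value: -6.


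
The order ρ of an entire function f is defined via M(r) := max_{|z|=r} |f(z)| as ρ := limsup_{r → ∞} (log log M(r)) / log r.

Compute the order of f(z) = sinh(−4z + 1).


sinh(w) is a linear combination of e^{iw} and e^{−iw} (or e^w, e^{−w} in the hyperbolic case), so |sinh(w)| ≤ e^{|w|}. With w = −4z + 1, |w| ≤ 4|z| + 1 = 4r + 1 on |z| = r, giving M(r) ≤ e^{4r + 1}, so ρ ≤ 1. On a suitable ray (z = it for sin/cos; z = t for sinh/cosh, t real → ∞), |sinh(−4z + 1)| grows like e^{4|t|}/2, so ρ ≥ 1. Hence ρ = 1.
Therefore ρ = 1.

Order ρ = 1.


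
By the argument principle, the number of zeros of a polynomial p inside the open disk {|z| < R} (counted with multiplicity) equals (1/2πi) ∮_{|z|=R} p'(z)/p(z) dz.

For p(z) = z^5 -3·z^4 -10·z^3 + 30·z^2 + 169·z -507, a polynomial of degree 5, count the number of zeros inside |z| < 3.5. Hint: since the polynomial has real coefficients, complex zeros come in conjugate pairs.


The zeros of p are: (3 + 2i), (3 - 2i), 3, (-3 + 2i), (-3 - 2i).
Their magnitudes are: 3.606, 3.606, 3, 3.606, 3.606.
Zeros with |z| < R = 3.5: 3.
Count = 1.
By the argument principle, (1/2πi) ∮_{|z|=R} p'(z)/p(z) dz equals exactly this count.

Number of zeros inside |z| < 3.5: 1.


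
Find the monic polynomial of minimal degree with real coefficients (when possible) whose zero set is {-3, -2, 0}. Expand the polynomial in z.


The polynomial is p(z) = ∏_{α ∈ S} (z − α), where S = {-3, -2, 0}.
Expanding the product yields: p(z) = z^3 + 5·z^2 + 6·z.
The resulting polynomial has degree 3 and real coefficients as required.

p(z) = z^3 + 5·z^2 + 6·z.


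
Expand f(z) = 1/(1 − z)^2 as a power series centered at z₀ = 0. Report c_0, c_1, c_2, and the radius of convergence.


Let w = z − z₀, so z = z₀ + w.
Then 1 − z = 1 − (z₀ + w) = (1 − z₀) − w = 1 − w.
f(z) = 1/(1 − w)^2 = (1/(1)^2) · (1 − w/(1))^{−2}.
By the binomial series (1−u)^{−2} = Σ_{n≥0} C(n+1, 1) u^n for |u|<1, with u = w/(1):
  c_n = C(n+1, 1) / (1)^(n+2).
  c_0 = 1/(1)^2 = 1.
  c_1 = 2/(1)^3 = 2.
  c_2 = 3/(1)^4 = 3.
The series is valid for |w/d| < 1, i.e. |z − z₀| < |d|.
Radius of convergence: R = |1 − z₀| = |1| = 1 (distance from z₀ to the singularity z = 1).

c_0 = 1, c_1 = 2, c_2 = 3; R = 1.


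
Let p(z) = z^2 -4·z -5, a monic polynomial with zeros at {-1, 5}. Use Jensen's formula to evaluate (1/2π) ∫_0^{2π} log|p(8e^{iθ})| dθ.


Zeros: -1, 5; r = 8.
Inside |z| < r: -1, 5. Outside (|z| ≥ r): ∅.
p(0) = -5, so log|p(0)| = log(5) = 1.6094.
Apply Jensen: I(r) = log|p(0)| + Σ_k log(r/|z_k|), summed over zeros inside |z| < r.
  log(r/|z_k|) for z_k = -1: log(8/1) = 2.0794
  log(r/|z_k|) for z_k = 5: log(8/5) = 0.4700
Sum over inside zeros: 2.5494.
I(r) = log|p(0)| + (inside sum) = 1.6094 + 2.5494 = 4.1589.
Closed form (all zeros inside, monic): I(r) = n·log(r) = 2·log(8) = 4.1589. ✓

I(r) ≈ 4.1589.


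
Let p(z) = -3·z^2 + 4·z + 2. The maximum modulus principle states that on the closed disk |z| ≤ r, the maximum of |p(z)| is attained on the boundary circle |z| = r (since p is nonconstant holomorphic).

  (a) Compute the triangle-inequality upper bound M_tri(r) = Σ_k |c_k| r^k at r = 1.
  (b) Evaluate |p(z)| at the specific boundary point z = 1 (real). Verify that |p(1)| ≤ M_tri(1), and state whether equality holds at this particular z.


Coefficients: c_0 = 2, c_1 = 4, c_2 = -3. Radius r = 1.
Part (a). Triangle bound: M_tri(r) = Σ_k |c_k| r^k
  = |2|·1^0 + |4|·1^1 + |-3|·1^2
  = 2 + 4 + 3 = 9.
This bounds M(r) := max_{|z|=r} |p(z)| from above; equality holds iff all terms c_k z^k can be made to align in phase at a single z on |z|=r.
Part (b). At z = 1 (real, on the circle |z| = r):
  p(1) = (2)·1^0 + (4)·1^1 + (-3)·1^2 = 3.
  |p(1)| = 3.
Check: |p(1)| = 3 ≤ 9 = M_tri(1). ✓ Equality does not hold at z = 1 (the coefficients have mixed signs, so the terms do not all align in phase there).

M_tri(1) = 9; |p(1)| = 3; equality at z=1: no.


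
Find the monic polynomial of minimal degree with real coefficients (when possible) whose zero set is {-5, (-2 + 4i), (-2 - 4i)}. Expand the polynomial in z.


The polynomial is p(z) = ∏_{α ∈ S} (z − α), where S = {-5, (-2 + 4i), (-2 - 4i)}.
Expanding the product yields: p(z) = z^3 + 9·z^2 + 40·z + 100.
Note conjugate pairs combine to real quadratics: (z − (-2+4i))(z − (-2−4i)) = z² + 4z + 20.
The resulting polynomial has degree 3 and real coefficients as required.

p(z) = z^3 + 9·z^2 + 40·z + 100.


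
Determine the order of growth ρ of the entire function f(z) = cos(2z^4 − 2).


Write cos(w) = (e^{iw} ± e^{−iw})/(2 or 2i), so |cos(w)| ≤ e^{|w|}. With w = 2z^4 − 2, |w| ≤ 2r^4 + 2 on |z|=r, giving M(r) ≤ e^{2r^4 + 2} and ρ ≤ 4. For the lower bound, choose z on |z|=r with 2z^4 purely imaginary of modulus 2r^4; then |cos(2z^4 − 2)| grows like e^{2r^4}/2, so ρ ≥ 4. Hence ρ = 4.
Therefore ρ = 4.

Order ρ = 4.


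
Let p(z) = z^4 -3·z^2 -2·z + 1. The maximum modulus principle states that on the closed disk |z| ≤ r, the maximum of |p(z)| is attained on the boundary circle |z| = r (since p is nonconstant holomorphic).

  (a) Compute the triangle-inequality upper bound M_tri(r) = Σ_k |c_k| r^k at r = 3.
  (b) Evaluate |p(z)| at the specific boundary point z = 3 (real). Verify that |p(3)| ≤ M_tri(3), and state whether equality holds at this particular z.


Coefficients: c_0 = 1, c_1 = -2, c_2 = -3, c_3 = 0, c_4 = 1. Radius r = 3.
Part (a). Triangle bound: M_tri(r) = Σ_k |c_k| r^k
  = |1|·3^0 + |-2|·3^1 + |-3|·3^2 + |0|·3^3 + |1|·3^4
  = 1 + 6 + 27 + 0 + 81 = 115.
This bounds M(r) := max_{|z|=r} |p(z)| from above; equality holds iff all terms c_k z^k can be made to align in phase at a single z on |z|=r.
Part (b). At z = 3 (real, on the circle |z| = r):
  p(3) = (1)·3^0 + (-2)·3^1 + (-3)·3^2 + (0)·3^3 + (1)·3^4 = 49.
  |p(3)| = 49.
Check: |p(3)| = 49 ≤ 115 = M_tri(3). ✓ Equality does not hold at z = 3 (the coefficients have mixed signs, so the terms do not all align in phase there).

M_tri(3) = 115; |p(3)| = 49; equality at z=3: no.


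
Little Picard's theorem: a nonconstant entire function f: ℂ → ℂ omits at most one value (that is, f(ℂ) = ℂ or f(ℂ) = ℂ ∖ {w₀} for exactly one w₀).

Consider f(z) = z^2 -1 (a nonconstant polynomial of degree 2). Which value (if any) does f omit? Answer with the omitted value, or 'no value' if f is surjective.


Little Picard bounds the complement of f(ℂ) to at most one point.
For every w ∈ ℂ, the equation p(z) − w = 0 is a nonconstant polynomial in z and hence has at least one root by the fundamental theorem of algebra. So p is surjective onto ℂ, omitting no value.

Omitted value: no value.


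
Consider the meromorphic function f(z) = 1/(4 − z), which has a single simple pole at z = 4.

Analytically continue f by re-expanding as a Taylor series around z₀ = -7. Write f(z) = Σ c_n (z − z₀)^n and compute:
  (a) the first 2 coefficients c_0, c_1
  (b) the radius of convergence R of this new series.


Let w = z − z₀, so z = z₀ + w.
Then 4 − z = 4 − (z₀ + w) = (4 − z₀) − w = 11 − w.
f(z) = 1/(11 − w) = (1/(11)) · 1/(1 − w/(11)) = Σ_{n≥0} w^n / (11)^(n+1).
So c_n = 1/(11)^(n+1):
  c_0 = 1/(11)^1 = 1/11.
  c_1 = 1/(11)^2 = 1/121.
The series is valid for |w/d| < 1, i.e. |z − z₀| < |d|.
Radius of convergence: R = |4 − z₀| = |11| = 11 (distance from z₀ to the singularity z = 4).

c_0 = 1/11, c_1 = 1/121; R = 11.


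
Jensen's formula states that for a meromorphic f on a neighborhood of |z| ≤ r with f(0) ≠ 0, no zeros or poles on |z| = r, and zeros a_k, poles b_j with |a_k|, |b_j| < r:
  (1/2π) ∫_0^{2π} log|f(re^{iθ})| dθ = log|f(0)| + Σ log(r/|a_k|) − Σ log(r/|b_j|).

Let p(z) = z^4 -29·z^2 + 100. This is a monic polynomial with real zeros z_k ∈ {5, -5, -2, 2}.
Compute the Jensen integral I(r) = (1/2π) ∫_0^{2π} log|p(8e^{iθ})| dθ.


Zeros: -5, -2, 2, 5; r = 8.
Inside |z| < r: -5, -2, 2, 5. Outside (|z| ≥ r): ∅.
p(0) = 100, so log|p(0)| = log(100) = 4.6052.
Apply Jensen: I(r) = log|p(0)| + Σ_k log(r/|z_k|), summed over zeros inside |z| < r.
  log(r/|z_k|) for z_k = 5: log(8/5) = 0.4700
  log(r/|z_k|) for z_k = -5: log(8/5) = 0.4700
  log(r/|z_k|) for z_k = -2: log(8/2) = 1.3863
  log(r/|z_k|) for z_k = 2: log(8/2) = 1.3863
Sum over inside zeros: 3.7126.
I(r) = log|p(0)| + (inside sum) = 4.6052 + 3.7126 = 8.3178.
Closed form (all zeros inside, monic): I(r) = n·log(r) = 4·log(8) = 8.3178. ✓

I(r) ≈ 8.3178.


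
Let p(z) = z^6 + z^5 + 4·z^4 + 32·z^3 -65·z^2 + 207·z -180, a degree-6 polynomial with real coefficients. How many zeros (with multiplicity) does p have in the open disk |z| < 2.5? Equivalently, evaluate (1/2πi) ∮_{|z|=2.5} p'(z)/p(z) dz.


The zeros of p are: (0 + 3i), (0 - 3i), -4, (1 + 2i), (1 - 2i), 1.
Their magnitudes are: 3, 3, 4, 2.236, 2.236, 1.
Zeros with |z| < R = 2.5: (1 + 2i), (1 - 2i), 1.
Count = 3.
By the argument principle, (1/2πi) ∮_{|z|=R} p'(z)/p(z) dz equals exactly this count.

Number of zeros inside |z| < 2.5: 3.


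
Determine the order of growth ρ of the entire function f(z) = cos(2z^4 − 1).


Write cos(w) = (e^{iw} ± e^{−iw})/(2 or 2i), so |cos(w)| ≤ e^{|w|}. With w = 2z^4 − 1, |w| ≤ 2r^4 + 1 on |z|=r, giving M(r) ≤ e^{2r^4 + 1} and ρ ≤ 4. For the lower bound, choose z on |z|=r with 2z^4 purely imaginary of modulus 2r^4; then |cos(2z^4 − 1)| grows like e^{2r^4}/2, so ρ ≥ 4. Hence ρ = 4.
Therefore ρ = 4.

Order ρ = 4.


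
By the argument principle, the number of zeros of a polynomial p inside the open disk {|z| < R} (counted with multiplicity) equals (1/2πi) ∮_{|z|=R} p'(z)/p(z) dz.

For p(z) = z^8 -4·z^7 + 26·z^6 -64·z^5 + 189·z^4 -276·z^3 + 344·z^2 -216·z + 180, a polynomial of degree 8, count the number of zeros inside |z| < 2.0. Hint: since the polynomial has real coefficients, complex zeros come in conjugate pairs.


The zeros of p are: (0 + 1i), (0 - 1i), (0 + 3i), (0 - 3i), (1 + 1i), (1 - 1i), (1 + 3i), (1 - 3i).
Their magnitudes are: 1, 1, 3, 3, 1.414, 1.414, 3.162, 3.162.
Zeros with |z| < R = 2.0: (0 + 1i), (0 - 1i), (1 + 1i), (1 - 1i).
Count = 4.
By the argument principle, (1/2πi) ∮_{|z|=R} p'(z)/p(z) dz equals exactly this count.

Number of zeros inside |z| < 2.0: 4.


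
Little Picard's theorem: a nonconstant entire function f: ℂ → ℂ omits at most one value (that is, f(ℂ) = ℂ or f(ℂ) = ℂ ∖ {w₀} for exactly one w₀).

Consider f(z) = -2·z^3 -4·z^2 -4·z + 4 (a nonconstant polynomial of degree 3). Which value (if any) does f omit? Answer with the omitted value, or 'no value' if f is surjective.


Little Picard bounds the complement of f(ℂ) to at most one point.
For every w ∈ ℂ, the equation p(z) − w = 0 is a nonconstant polynomial in z and hence has at least one root by the fundamental theorem of algebra. So p is surjective onto ℂ, omitting no value.

Omitted value: no value.


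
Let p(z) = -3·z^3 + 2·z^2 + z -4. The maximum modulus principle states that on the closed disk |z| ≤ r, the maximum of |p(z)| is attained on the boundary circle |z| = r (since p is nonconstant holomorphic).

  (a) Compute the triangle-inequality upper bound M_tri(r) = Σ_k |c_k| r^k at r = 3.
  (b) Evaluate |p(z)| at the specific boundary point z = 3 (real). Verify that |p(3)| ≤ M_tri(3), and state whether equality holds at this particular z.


Coefficients: c_0 = -4, c_1 = 1, c_2 = 2, c_3 = -3. Radius r = 3.
Part (a). Triangle bound: M_tri(r) = Σ_k |c_k| r^k
  = |-4|·3^0 + |1|·3^1 + |2|·3^2 + |-3|·3^3
  = 4 + 3 + 18 + 81 = 106.
This bounds M(r) := max_{|z|=r} |p(z)| from above; equality holds iff all terms c_k z^k can be made to align in phase at a single z on |z|=r.
Part (b). At z = 3 (real, on the circle |z| = r):
  p(3) = (-4)·3^0 + (1)·3^1 + (2)·3^2 + (-3)·3^3 = -64.
  |p(3)| = 64.
Check: |p(3)| = 64 ≤ 106 = M_tri(3). ✓ Equality does not hold at z = 3 (the coefficients have mixed signs, so the terms do not all align in phase there).

M_tri(3) = 106; |p(3)| = 64; equality at z=3: no.


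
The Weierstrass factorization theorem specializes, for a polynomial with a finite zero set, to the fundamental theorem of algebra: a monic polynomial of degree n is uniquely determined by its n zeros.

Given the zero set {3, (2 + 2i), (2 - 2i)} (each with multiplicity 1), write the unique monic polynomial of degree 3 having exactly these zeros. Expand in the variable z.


The polynomial is p(z) = ∏_{α ∈ S} (z − α), where S = {3, (2 + 2i), (2 - 2i)}.
Expanding the product yields: p(z) = z^3 -7·z^2 + 20·z -24.
Note conjugate pairs combine to real quadratics: (z − (2+2i))(z − (2−2i)) = z² − 4z + 8.
The resulting polynomial has degree 3 and real coefficients as required.

p(z) = z^3 -7·z^2 + 20·z -24.


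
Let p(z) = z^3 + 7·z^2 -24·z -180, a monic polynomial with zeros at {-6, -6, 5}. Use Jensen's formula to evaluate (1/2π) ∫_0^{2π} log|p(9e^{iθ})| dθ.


Zeros: -6, -6, 5; r = 9.
Inside |z| < r: -6, -6, 5. Outside (|z| ≥ r): ∅.
p(0) = -180, so log|p(0)| = log(180) = 5.1930.
Apply Jensen: I(r) = log|p(0)| + Σ_k log(r/|z_k|), summed over zeros inside |z| < r.
  log(r/|z_k|) for z_k = -6: log(9/6) = 0.4055
  log(r/|z_k|) for z_k = -6: log(9/6) = 0.4055
  log(r/|z_k|) for z_k = 5: log(9/5) = 0.5878
Sum over inside zeros: 1.3987.
I(r) = log|p(0)| + (inside sum) = 5.1930 + 1.3987 = 6.5917.
Closed form (all zeros inside, monic): I(r) = n·log(r) = 3·log(9) = 6.5917. ✓

I(r) ≈ 6.5917.


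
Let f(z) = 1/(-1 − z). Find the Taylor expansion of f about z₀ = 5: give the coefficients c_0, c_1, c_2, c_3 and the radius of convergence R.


Let w = z − z₀, so z = z₀ + w.
Then -1 − z = -1 − (z₀ + w) = (-1 − z₀) − w = -6 − w.
f(z) = 1/(-6 − w) = (1/(-6)) · 1/(1 − w/(-6)) = Σ_{n≥0} w^n / (-6)^(n+1).
So c_n = 1/(-6)^(n+1):
  c_0 = 1/(-6)^1 = -1/6.
  c_1 = 1/(-6)^2 = 1/36.
  c_2 = 1/(-6)^3 = -1/216.
  c_3 = 1/(-6)^4 = 1/1296.
The series is valid for |w/d| < 1, i.e. |z − z₀| < |d|.
Radius of convergence: R = |-1 − z₀| = |-6| = 6 (distance from z₀ to the singularity z = -1).

c_0 = -1/6, c_1 = 1/36, c_2 = -1/216, c_3 = 1/1296; R = 6.


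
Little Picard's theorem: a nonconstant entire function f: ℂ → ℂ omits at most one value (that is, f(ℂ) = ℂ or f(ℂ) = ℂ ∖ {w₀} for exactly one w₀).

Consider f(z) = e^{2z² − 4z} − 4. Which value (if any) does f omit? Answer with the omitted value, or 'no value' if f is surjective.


Little Picard bounds the complement of f(ℂ) to at most one point.
The exponent g(z) = 2z² − 4z is a nonconstant polynomial, hence surjective onto ℂ. So e^{g(z)} takes every value in {e^w : w ∈ ℂ} = ℂ ∖ {0}. Adding -4 shifts the range to ℂ ∖ {-4}. f omits exactly -4.

Omitted value: -4.


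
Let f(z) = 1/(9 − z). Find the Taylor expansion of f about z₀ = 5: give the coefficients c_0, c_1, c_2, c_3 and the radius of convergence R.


Let w = z − z₀, so z = z₀ + w.
Then 9 − z = 9 − (z₀ + w) = (9 − z₀) − w = 4 − w.
f(z) = 1/(4 − w) = (1/(4)) · 1/(1 − w/(4)) = Σ_{n≥0} w^n / (4)^(n+1).
So c_n = 1/(4)^(n+1):
  c_0 = 1/(4)^1 = 1/4.
  c_1 = 1/(4)^2 = 1/16.
  c_2 = 1/(4)^3 = 1/64.
  c_3 = 1/(4)^4 = 1/256.
The series is valid for |w/d| < 1, i.e. |z − z₀| < |d|.
Radius of convergence: R = |9 − z₀| = |4| = 4 (distance from z₀ to the singularity z = 9).

c_0 = 1/4, c_1 = 1/16, c_2 = 1/64, c_3 = 1/256; R = 4.


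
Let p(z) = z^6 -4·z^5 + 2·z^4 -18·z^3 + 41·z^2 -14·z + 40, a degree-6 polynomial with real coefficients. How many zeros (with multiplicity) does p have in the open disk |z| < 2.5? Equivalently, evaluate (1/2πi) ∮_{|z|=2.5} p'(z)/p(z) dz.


The zeros of p are: (-1 + 2i), (-1 - 2i), (0 + 1i), (0 - 1i), 4, 2.
Their magnitudes are: 2.236, 2.236, 1, 1, 4, 2.
Zeros with |z| < R = 2.5: (-1 + 2i), (-1 - 2i), (0 + 1i), (0 - 1i), 2.
Count = 5.
By the argument principle, (1/2πi) ∮_{|z|=R} p'(z)/p(z) dz equals exactly this count.

Number of zeros inside |z| < 2.5: 5.


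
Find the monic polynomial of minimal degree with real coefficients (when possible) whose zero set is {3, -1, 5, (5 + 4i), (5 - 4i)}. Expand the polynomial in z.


The polynomial is p(z) = ∏_{α ∈ S} (z − α), where S = {3, -1, 5, (5 + 4i), (5 - 4i)}.
Expanding the product yields: p(z) = z^5 -17·z^4 + 118·z^3 -342·z^2 + 137·z + 615.
Note conjugate pairs combine to real quadratics: (z − (5+4i))(z − (5−4i)) = z² − 10z + 41.
The resulting polynomial has degree 5 and real coefficients as required.

p(z) = z^5 -17·z^4 + 118·z^3 -342·z^2 + 137·z + 615.


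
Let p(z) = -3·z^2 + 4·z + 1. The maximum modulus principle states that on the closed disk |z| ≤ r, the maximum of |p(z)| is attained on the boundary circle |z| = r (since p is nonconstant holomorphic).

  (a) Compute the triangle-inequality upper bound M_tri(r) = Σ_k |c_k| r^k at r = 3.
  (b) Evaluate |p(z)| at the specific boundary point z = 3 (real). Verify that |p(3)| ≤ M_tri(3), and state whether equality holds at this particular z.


Coefficients: c_0 = 1, c_1 = 4, c_2 = -3. Radius r = 3.
Part (a). Triangle bound: M_tri(r) = Σ_k |c_k| r^k
  = |1|·3^0 + |4|·3^1 + |-3|·3^2
  = 1 + 12 + 27 = 40.
This bounds M(r) := max_{|z|=r} |p(z)| from above; equality holds iff all terms c_k z^k can be made to align in phase at a single z on |z|=r.
Part (b). At z = 3 (real, on the circle |z| = r):
  p(3) = (1)·3^0 + (4)·3^1 + (-3)·3^2 = -14.
  |p(3)| = 14.
Check: |p(3)| = 14 ≤ 40 = M_tri(3). ✓ Equality does not hold at z = 3 (the coefficients have mixed signs, so the terms do not all align in phase there).

M_tri(3) = 40; |p(3)| = 14; equality at z=3: no.


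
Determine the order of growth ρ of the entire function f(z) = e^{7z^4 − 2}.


|e^{7z^4 − 2}| = e^{Re(7·z^4) + -2} ≤ e^{7|z|^4 + -2} = e^{7r^4 + -2} on |z| = r, so ρ ≤ 4. Choosing z on |z|=r so that 7·z^4 is real positive (always possible by picking arg z appropriately) gives |f(z)| = e^{7r^4 + -2}, matching the bound. The additive constant -2 does not affect log log M(r) ~ 4·log r. Hence ρ = 4.
Therefore ρ = 4.

Order ρ = 4.


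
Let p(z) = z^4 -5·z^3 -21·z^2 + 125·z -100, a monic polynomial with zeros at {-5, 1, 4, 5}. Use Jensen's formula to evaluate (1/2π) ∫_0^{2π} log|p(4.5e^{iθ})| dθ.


Zeros: -5, 1, 4, 5; r = 4.5.
Inside |z| < r: 1, 4. Outside (|z| ≥ r): -5, 5.
p(0) = -100, so log|p(0)| = log(100) = 4.6052.
Apply Jensen: I(r) = log|p(0)| + Σ_k log(r/|z_k|), summed over zeros inside |z| < r.
  log(r/|z_k|) for z_k = 1: log(4.5/1) = 1.5041
  log(r/|z_k|) for z_k = 4: log(4.5/4) = 0.1178
  Outside zeros (-5, 5) contribute nothing to the Jensen sum.
Sum over inside zeros: 1.6219.
I(r) = log|p(0)| + (inside sum) = 4.6052 + 1.6219 = 6.2270.
Note: since some zeros are outside |z| ≤ r, the simplified n·log(r) form does NOT apply — only the inside zeros contribute.

I(r) ≈ 6.2270.


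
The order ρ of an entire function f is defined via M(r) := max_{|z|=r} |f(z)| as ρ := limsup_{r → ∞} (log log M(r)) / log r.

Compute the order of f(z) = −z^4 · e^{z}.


M(r) = max_{|z|=r} |-1|·|z|^4·|e^{z}| = 1·r^4 · e^{1r^1} (the factors attain their maxima compatibly on |z|=r). Then log M(r) = log 1 + 4·log r + 1r^1, dominated by the last term, so log log M(r) ~ 1·log r. The polynomial factor -1z^4 contributes only a log r term and does not affect the order. ρ = 1.
Therefore ρ = 1.

Order ρ = 1.


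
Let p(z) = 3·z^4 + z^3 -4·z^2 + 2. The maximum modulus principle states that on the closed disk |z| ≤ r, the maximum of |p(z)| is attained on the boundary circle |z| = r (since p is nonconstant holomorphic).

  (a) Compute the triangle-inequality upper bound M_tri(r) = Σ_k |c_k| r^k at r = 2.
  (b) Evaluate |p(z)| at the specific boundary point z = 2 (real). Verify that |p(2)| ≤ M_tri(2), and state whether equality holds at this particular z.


Coefficients: c_0 = 2, c_1 = 0, c_2 = -4, c_3 = 1, c_4 = 3. Radius r = 2.
Part (a). Triangle bound: M_tri(r) = Σ_k |c_k| r^k
  = |2|·2^0 + |0|·2^1 + |-4|·2^2 + |1|·2^3 + |3|·2^4
  = 2 + 0 + 16 + 8 + 48 = 74.
This bounds M(r) := max_{|z|=r} |p(z)| from above; equality holds iff all terms c_k z^k can be made to align in phase at a single z on |z|=r.
Part (b). At z = 2 (real, on the circle |z| = r):
  p(2) = (2)·2^0 + (0)·2^1 + (-4)·2^2 + (1)·2^3 + (3)·2^4 = 42.
  |p(2)| = 42.
Check: |p(2)| = 42 ≤ 74 = M_tri(2). ✓ Equality does not hold at z = 2 (the coefficients have mixed signs, so the terms do not all align in phase there).

M_tri(2) = 74; |p(2)| = 42; equality at z=2: no.


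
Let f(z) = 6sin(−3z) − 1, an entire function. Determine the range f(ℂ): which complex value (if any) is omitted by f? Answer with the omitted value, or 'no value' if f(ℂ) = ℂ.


Little Picard bounds the complement of f(ℂ) to at most one point.
sin is entire and surjective onto ℂ: for every w ∈ ℂ, sin(ζ) = w has a solution ζ ∈ ℂ (e.g., via the complex inverse arcsin). With ζ = −3z this gives z = ζ/(-3). Then 6·sin(−3z) takes every value in 6·ℂ = ℂ, and adding -1 is a bijection of ℂ. So f is surjective and omits no value. (Note: only on the real line is sin bounded by [−1, 1].)

Omitted value: no value.


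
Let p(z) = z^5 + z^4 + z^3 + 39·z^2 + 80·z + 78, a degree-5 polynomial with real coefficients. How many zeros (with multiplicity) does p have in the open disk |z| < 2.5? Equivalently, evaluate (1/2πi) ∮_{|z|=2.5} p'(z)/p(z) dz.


The zeros of p are: (-1 + 1i), (-1 - 1i), (2 + 3i), (2 - 3i), -3.
Their magnitudes are: 1.414, 1.414, 3.606, 3.606, 3.
Zeros with |z| < R = 2.5: (-1 + 1i), (-1 - 1i).
Count = 2.
By the argument principle, (1/2πi) ∮_{|z|=R} p'(z)/p(z) dz equals exactly this count.

Number of zeros inside |z| < 2.5: 2.


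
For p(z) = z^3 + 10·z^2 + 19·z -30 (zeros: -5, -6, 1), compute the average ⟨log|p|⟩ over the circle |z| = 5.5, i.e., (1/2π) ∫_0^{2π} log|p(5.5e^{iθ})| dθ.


Zeros: -6, -5, 1; r = 5.5.
Inside |z| < r: -5, 1. Outside (|z| ≥ r): -6.
p(0) = -30, so log|p(0)| = log(30) = 3.4012.
Apply Jensen: I(r) = log|p(0)| + Σ_k log(r/|z_k|), summed over zeros inside |z| < r.
  log(r/|z_k|) for z_k = -5: log(5.5/5) = 0.0953
  log(r/|z_k|) for z_k = 1: log(5.5/1) = 1.7047
  Outside zeros (-6) contribute nothing to the Jensen sum.
Sum over inside zeros: 1.8001.
I(r) = log|p(0)| + (inside sum) = 3.4012 + 1.8001 = 5.2013.
Note: since some zeros are outside |z| ≤ r, the simplified n·log(r) form does NOT apply — only the inside zeros contribute.

I(r) ≈ 5.2013.


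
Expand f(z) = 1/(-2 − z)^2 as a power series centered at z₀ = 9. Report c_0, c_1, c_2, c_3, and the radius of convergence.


Let w = z − z₀, so z = z₀ + w.
Then -2 − z = -2 − (z₀ + w) = (-2 − z₀) − w = -11 − w.
f(z) = 1/(-11 − w)^2 = (1/(-11)^2) · (1 − w/(-11))^{−2}.
By the binomial series (1−u)^{−2} = Σ_{n≥0} C(n+1, 1) u^n for |u|<1, with u = w/(-11):
  c_n = C(n+1, 1) / (-11)^(n+2).
  c_0 = 1/(-11)^2 = 1/121.
  c_1 = 2/(-11)^3 = -2/1331.
  c_2 = 3/(-11)^4 = 3/14641.
  c_3 = 4/(-11)^5 = -4/161051.
The series is valid for |w/d| < 1, i.e. |z − z₀| < |d|.
Radius of convergence: R = |-2 − z₀| = |-11| = 11 (distance from z₀ to the singularity z = -2).

c_0 = 1/121, c_1 = -2/1331, c_2 = 3/14641, c_3 = -4/161051; R = 11.


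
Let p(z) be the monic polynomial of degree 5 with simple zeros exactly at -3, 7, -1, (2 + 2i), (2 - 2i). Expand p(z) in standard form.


The polynomial is p(z) = ∏_{α ∈ S} (z − α), where S = {-3, 7, -1, (2 + 2i), (2 - 2i)}.
Expanding the product yields: p(z) = z^5 -7·z^4 -5·z^3 + 55·z^2 -116·z -168.
Note conjugate pairs combine to real quadratics: (z − (2+2i))(z − (2−2i)) = z² − 4z + 8.
The resulting polynomial has degree 5 and real coefficients as required.

p(z) = z^5 -7·z^4 -5·z^3 + 55·z^2 -116·z -168.


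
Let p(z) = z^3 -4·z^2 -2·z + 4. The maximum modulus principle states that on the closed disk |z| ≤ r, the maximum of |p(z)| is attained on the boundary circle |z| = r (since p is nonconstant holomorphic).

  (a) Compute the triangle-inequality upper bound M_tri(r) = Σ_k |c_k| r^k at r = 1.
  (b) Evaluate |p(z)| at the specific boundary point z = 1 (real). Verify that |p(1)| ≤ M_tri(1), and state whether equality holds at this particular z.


Coefficients: c_0 = 4, c_1 = -2, c_2 = -4, c_3 = 1. Radius r = 1.
Part (a). Triangle bound: M_tri(r) = Σ_k |c_k| r^k
  = |4|·1^0 + |-2|·1^1 + |-4|·1^2 + |1|·1^3
  = 4 + 2 + 4 + 1 = 11.
This bounds M(r) := max_{|z|=r} |p(z)| from above; equality holds iff all terms c_k z^k can be made to align in phase at a single z on |z|=r.
Part (b). At z = 1 (real, on the circle |z| = r):
  p(1) = (4)·1^0 + (-2)·1^1 + (-4)·1^2 + (1)·1^3 = -1.
  |p(1)| = 1.
Check: |p(1)| = 1 ≤ 11 = M_tri(1). ✓ Equality does not hold at z = 1 (the coefficients have mixed signs, so the terms do not all align in phase there).

M_tri(1) = 11; |p(1)| = 1; equality at z=1: no.


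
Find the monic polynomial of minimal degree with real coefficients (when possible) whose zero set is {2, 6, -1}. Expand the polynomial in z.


The polynomial is p(z) = ∏_{α ∈ S} (z − α), where S = {2, 6, -1}.
Expanding the product yields: p(z) = z^3 -7·z^2 + 4·z + 12.
The resulting polynomial has degree 3 and real coefficients as required.

p(z) = z^3 -7·z^2 + 4·z + 12.


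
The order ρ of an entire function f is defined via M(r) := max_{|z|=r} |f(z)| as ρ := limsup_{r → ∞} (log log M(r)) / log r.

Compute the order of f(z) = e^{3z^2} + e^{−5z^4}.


Each summand is entire of order 2 and 4 respectively (as in the single-exponential case). The order of a sum is at most the max of the orders, so ρ ≤ 4. For the lower bound: on |z|=r choose arg z so that -5z^4 is real positive; then |e^{-5z^4}| = e^{5r^4} while |e^{3z^2}| ≤ e^{3r^2} = o(e^{5r^4}). So |f| ≥ e^{5r^4}(1 − o(1)) and ρ ≥ 4. Hence ρ = max(2, 4) = 4.
Therefore ρ = 4.

Order ρ = 4.


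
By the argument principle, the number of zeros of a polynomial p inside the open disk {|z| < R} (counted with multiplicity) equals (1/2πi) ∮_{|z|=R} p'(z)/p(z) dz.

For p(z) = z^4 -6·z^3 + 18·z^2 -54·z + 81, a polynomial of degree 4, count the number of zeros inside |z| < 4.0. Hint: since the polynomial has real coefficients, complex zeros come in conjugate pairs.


The zeros of p are: 3, (0 + 3i), (0 - 3i), 3.
Their magnitudes are: 3, 3, 3, 3.
Zeros with |z| < R = 4.0: 3, (0 + 3i), (0 - 3i), 3.
Count = 4.
By the argument principle, (1/2πi) ∮_{|z|=R} p'(z)/p(z) dz equals exactly this count.

Number of zeros inside |z| < 4.0: 4.


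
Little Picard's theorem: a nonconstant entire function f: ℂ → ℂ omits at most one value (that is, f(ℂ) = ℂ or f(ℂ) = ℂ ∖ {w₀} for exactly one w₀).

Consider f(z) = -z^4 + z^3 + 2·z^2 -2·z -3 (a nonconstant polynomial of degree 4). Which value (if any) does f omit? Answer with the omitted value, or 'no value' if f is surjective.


Little Picard bounds the complement of f(ℂ) to at most one point.
For every w ∈ ℂ, the equation p(z) − w = 0 is a nonconstant polynomial in z and hence has at least one root by the fundamental theorem of algebra. So p is surjective onto ℂ, omitting no value.

Omitted value: no value.


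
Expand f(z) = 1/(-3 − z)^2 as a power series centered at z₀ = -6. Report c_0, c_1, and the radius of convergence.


Let w = z − z₀, so z = z₀ + w.
Then -3 − z = -3 − (z₀ + w) = (-3 − z₀) − w = 3 − w.
f(z) = 1/(3 − w)^2 = (1/(3)^2) · (1 − w/(3))^{−2}.
By the binomial series (1−u)^{−2} = Σ_{n≥0} C(n+1, 1) u^n for |u|<1, with u = w/(3):
  c_n = C(n+1, 1) / (3)^(n+2).
  c_0 = 1/(3)^2 = 1/9.
  c_1 = 2/(3)^3 = 2/27.
The series is valid for |w/d| < 1, i.e. |z − z₀| < |d|.
Radius of convergence: R = |-3 − z₀| = |3| = 3 (distance from z₀ to the singularity z = -3).

c_0 = 1/9, c_1 = 2/27; R = 3.


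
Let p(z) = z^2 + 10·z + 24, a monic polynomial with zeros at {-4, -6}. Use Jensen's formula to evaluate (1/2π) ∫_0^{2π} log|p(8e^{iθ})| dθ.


Zeros: -6, -4; r = 8.
Inside |z| < r: -6, -4. Outside (|z| ≥ r): ∅.
p(0) = 24, so log|p(0)| = log(24) = 3.1781.
Apply Jensen: I(r) = log|p(0)| + Σ_k log(r/|z_k|), summed over zeros inside |z| < r.
  log(r/|z_k|) for z_k = -4: log(8/4) = 0.6931
  log(r/|z_k|) for z_k = -6: log(8/6) = 0.2877
Sum over inside zeros: 0.9808.
I(r) = log|p(0)| + (inside sum) = 3.1781 + 0.9808 = 4.1589.
Closed form (all zeros inside, monic): I(r) = n·log(r) = 2·log(8) = 4.1589. ✓

I(r) ≈ 4.1589.


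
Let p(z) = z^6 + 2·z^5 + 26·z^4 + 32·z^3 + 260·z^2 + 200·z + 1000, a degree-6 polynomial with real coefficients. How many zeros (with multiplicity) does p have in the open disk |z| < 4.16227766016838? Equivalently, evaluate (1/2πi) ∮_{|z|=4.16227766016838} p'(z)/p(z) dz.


The zeros of p are: (-1 + 3i), (-1 - 3i), (-1 + 3i), (-1 - 3i), (1 + 3i), (1 - 3i).
Their magnitudes are: 3.162, 3.162, 3.162, 3.162, 3.162, 3.162.
Zeros with |z| < R = 4.16227766016838: (-1 + 3i), (-1 - 3i), (-1 + 3i), (-1 - 3i), (1 + 3i), (1 - 3i).
Count = 6.
By the argument principle, (1/2πi) ∮_{|z|=R} p'(z)/p(z) dz equals exactly this count.

Number of zeros inside |z| < 4.16227766016838: 6.


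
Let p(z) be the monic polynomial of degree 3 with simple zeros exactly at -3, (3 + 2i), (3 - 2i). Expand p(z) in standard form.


The polynomial is p(z) = ∏_{α ∈ S} (z − α), where S = {-3, (3 + 2i), (3 - 2i)}.
Expanding the product yields: p(z) = z^3 -3·z^2 -5·z + 39.
Note conjugate pairs combine to real quadratics: (z − (3+2i))(z − (3−2i)) = z² − 6z + 13.
The resulting polynomial has degree 3 and real coefficients as required.

p(z) = z^3 -3·z^2 -5·z + 39.


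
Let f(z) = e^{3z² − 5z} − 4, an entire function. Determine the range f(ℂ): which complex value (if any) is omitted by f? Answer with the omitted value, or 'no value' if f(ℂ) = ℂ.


Little Picard bounds the complement of f(ℂ) to at most one point.
The exponent g(z) = 3z² − 5z is a nonconstant polynomial, hence surjective onto ℂ. So e^{g(z)} takes every value in {e^w : w ∈ ℂ} = ℂ ∖ {0}. Adding -4 shifts the range to ℂ ∖ {-4}. f omits exactly -4.

Omitted value: -4.


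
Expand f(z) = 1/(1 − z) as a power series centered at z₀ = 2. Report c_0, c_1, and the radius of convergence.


Let w = z − z₀, so z = z₀ + w.
Then 1 − z = 1 − (z₀ + w) = (1 − z₀) − w = -1 − w.
f(z) = 1/(-1 − w) = (1/(-1)) · 1/(1 − w/(-1)) = Σ_{n≥0} w^n / (-1)^(n+1).
So c_n = 1/(-1)^(n+1):
  c_0 = 1/(-1)^1 = -1.
  c_1 = 1/(-1)^2 = 1.
The series is valid for |w/d| < 1, i.e. |z − z₀| < |d|.
Radius of convergence: R = |1 − z₀| = |-1| = 1 (distance from z₀ to the singularity z = 1).

c_0 = -1, c_1 = 1; R = 1.


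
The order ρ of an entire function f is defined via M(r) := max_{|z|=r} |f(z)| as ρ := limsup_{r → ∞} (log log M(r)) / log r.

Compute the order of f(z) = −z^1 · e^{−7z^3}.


M(r) = max_{|z|=r} |-1|·|z|^1·|e^{−7z^3}| = 1·r^1 · e^{7r^3} (the factors attain their maxima compatibly on |z|=r). Then log M(r) = log 1 + 1·log r + 7r^3, dominated by the last term, so log log M(r) ~ 3·log r. The polynomial factor -1z^1 contributes only a log r term and does not affect the order. ρ = 3.
Therefore ρ = 3.

Order ρ = 3.


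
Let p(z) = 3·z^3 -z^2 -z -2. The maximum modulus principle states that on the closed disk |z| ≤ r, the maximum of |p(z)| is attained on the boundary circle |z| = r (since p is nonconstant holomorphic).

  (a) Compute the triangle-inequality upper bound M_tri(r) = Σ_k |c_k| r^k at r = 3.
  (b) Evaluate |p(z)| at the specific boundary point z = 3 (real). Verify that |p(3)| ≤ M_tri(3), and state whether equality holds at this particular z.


Coefficients: c_0 = -2, c_1 = -1, c_2 = -1, c_3 = 3. Radius r = 3.
Part (a). Triangle bound: M_tri(r) = Σ_k |c_k| r^k
  = |-2|·3^0 + |-1|·3^1 + |-1|·3^2 + |3|·3^3
  = 2 + 3 + 9 + 81 = 95.
This bounds M(r) := max_{|z|=r} |p(z)| from above; equality holds iff all terms c_k z^k can be made to align in phase at a single z on |z|=r.
Part (b). At z = 3 (real, on the circle |z| = r):
  p(3) = (-2)·3^0 + (-1)·3^1 + (-1)·3^2 + (3)·3^3 = 67.
  |p(3)| = 67.
Check: |p(3)| = 67 ≤ 95 = M_tri(3). ✓ Equality does not hold at z = 3 (the coefficients have mixed signs, so the terms do not all align in phase there).

M_tri(3) = 95; |p(3)| = 67; equality at z=3: no.


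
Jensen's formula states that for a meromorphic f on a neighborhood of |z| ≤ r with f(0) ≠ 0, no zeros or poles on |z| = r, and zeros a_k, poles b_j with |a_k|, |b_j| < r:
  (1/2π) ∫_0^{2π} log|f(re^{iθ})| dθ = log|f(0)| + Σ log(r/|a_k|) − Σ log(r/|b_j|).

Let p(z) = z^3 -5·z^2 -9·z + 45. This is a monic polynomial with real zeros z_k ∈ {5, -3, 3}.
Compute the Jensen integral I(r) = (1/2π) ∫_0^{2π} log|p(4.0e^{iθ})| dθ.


Zeros: -3, 3, 5; r = 4.0.
Inside |z| < r: -3, 3. Outside (|z| ≥ r): 5.
p(0) = 45, so log|p(0)| = log(45) = 3.8067.
Apply Jensen: I(r) = log|p(0)| + Σ_k log(r/|z_k|), summed over zeros inside |z| < r.
  log(r/|z_k|) for z_k = -3: log(4.0/3) = 0.2877
  log(r/|z_k|) for z_k = 3: log(4.0/3) = 0.2877
  Outside zeros (5) contribute nothing to the Jensen sum.
Sum over inside zeros: 0.5754.
I(r) = log|p(0)| + (inside sum) = 3.8067 + 0.5754 = 4.3820.
Note: since some zeros are outside |z| ≤ r, the simplified n·log(r) form does NOT apply — only the inside zeros contribute.

I(r) ≈ 4.3820.


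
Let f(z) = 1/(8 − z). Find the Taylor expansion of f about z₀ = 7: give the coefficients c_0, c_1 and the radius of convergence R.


Let w = z − z₀, so z = z₀ + w.
Then 8 − z = 8 − (z₀ + w) = (8 − z₀) − w = 1 − w.
f(z) = 1/(1 − w) = (1/(1)) · 1/(1 − w/(1)) = Σ_{n≥0} w^n / (1)^(n+1).
So c_n = 1/(1)^(n+1):
  c_0 = 1/(1)^1 = 1.
  c_1 = 1/(1)^2 = 1.
The series is valid for |w/d| < 1, i.e. |z − z₀| < |d|.
Radius of convergence: R = |8 − z₀| = |1| = 1 (distance from z₀ to the singularity z = 8).

c_0 = 1, c_1 = 1; R = 1.
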